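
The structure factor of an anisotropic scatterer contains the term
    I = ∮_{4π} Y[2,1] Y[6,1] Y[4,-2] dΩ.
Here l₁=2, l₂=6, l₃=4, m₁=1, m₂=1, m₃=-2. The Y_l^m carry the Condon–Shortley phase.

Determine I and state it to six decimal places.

-0.133065

Checks pass: Σm=0; 12 even; l₃=4∈[4,8].
(2·2+1)(2·6+1)(2·4+1) = 585
Δ: 4! 0! 8! / 13! → 1/6435
sum: t=2:+1/2304 = 1/2304
3j²(2 6 4; 0 0 0) = Δ·Π!·Σ² = 5/143  (sign +1)
sum: t=1:−1/8640 = -1/8640
3j²(2 6 4; 1 1 -2) = Δ·Π!·Σ² = 14/1287  (sign -1)
combine: 4πI² = 585·5/143·14/1287 = 350/1573
take √, sign -1: I = -0.13306527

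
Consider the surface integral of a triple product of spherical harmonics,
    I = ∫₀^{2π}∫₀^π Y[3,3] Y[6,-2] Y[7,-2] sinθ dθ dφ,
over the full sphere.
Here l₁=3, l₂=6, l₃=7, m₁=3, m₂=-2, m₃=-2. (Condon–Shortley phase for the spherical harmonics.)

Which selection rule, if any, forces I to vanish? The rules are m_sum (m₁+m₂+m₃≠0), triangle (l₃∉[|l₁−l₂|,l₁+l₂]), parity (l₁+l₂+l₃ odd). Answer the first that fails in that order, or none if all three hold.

m_sum

azimuthal sum: 3 − 2 − 2 = -1  ✗
3 ≤ 7 ≤ 9 (triangle on l)
L = 3 + 6 + 7 = 16 (even)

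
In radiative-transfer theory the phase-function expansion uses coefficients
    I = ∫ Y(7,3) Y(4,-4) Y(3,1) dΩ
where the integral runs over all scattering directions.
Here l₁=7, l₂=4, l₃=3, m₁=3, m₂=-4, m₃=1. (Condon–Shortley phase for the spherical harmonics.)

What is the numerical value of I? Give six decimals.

m-sum 0 ✓  L=14 even ✓  3≤3≤11 ✓
Π(2lᵢ+1) = 15×9×7 = 945
triangle coeff Δ(7,4,3) = 1/45045
Σ_t [4,4]: t=4:+1/20736 = 1/20736
(3j)²=35/1287 [(7 4 3; 0 0 0)], sign=-1
Σ_t [0,0]: t=0:+1/1935360 = 1/1935360
(3j)²=1/1001 [(7 4 3; 3 -4 1)], sign=+1
⇒ 4πI² = 525/20449
I = (-1)√(525/20449/(4π)) = -0.04520003

-0.045200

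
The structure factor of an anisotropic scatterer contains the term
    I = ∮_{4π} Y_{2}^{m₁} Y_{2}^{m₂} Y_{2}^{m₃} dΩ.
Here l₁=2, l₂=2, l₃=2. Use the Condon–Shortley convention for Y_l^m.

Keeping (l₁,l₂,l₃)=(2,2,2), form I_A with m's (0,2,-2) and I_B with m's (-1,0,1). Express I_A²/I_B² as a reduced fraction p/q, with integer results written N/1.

Same 2,2,2: normalisation and zero-m 3j drop out of the ratio.
A: Δ: 2! 2! 2! / 7! → 1/630; sum: t=2:+1/8 = 1/8; 3j²(2 2 2; 0 2 -2) = Δ·Π!·Σ² = 2/35  (sign +1)
B: Δ: 2! 2! 2! / 7! → 1/630; sum: t=1:−1/2 t=2:+1/4 = -1/4; 3j²(2 2 2; -1 0 1) = Δ·Π!·Σ² = 1/70  (sign +1)
I_A²/I_B² = (2/35)/(1/70) = 4/1

4/1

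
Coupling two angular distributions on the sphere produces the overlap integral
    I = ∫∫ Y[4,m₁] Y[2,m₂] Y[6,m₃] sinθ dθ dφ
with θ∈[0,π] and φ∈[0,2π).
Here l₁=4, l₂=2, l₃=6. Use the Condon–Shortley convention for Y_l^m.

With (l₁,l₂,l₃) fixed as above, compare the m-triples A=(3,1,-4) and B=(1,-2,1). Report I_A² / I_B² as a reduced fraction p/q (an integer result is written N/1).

48/7

Same 4,2,6: normalisation and zero-m 3j drop out of the ratio.
A: Δ: 0! 8! 4! / 13! → 1/6435; sum: t=0:+1/30240 = 1/30240; 3j²(4 2 6; 3 1 -4) = Δ·Π!·Σ² = 16/429  (sign +1)
B: Δ: 0! 8! 4! / 13! → 1/6435; sum: t=0:+1/17280 = 1/17280; 3j²(4 2 6; 1 -2 1) = Δ·Π!·Σ² = 7/1287  (sign -1)
I_A²/I_B² = (16/429)/(7/1287) = 48/7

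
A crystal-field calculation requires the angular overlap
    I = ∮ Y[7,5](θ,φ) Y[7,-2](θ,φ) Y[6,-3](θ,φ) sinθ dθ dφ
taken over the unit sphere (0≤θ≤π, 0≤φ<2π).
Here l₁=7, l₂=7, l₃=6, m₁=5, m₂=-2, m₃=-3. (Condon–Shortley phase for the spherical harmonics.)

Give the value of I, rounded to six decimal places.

0.026459

Checks pass: Σm=0; 20 even; l₃=6∈[0,14].
(2·7+1)(2·7+1)(2·6+1) = 2925
Δ: 8! 6! 6! / 21! → 1/2444321880
sum: t=1:−1/2612736000 t=2:+1/20736000 t=3:−1/1658880 t=4:+1/746496 t=5:−1/1658880 t=6:+1/20736000 t=7:−1/2612736000 = 1/4354560
3j²(7 7 6; 0 0 0) = Δ·Π!·Σ² = 1000/138567  (sign +1)
sum: t=0:+1/232243200 t=1:−1/29030400 t=2:+1/37324800 = -1/298598400
3j²(7 7 6; 5 -2 -3) = Δ·Π!·Σ² = 7/16796  (sign +1)
combine: 4πI² = 2925·1000/138567·7/16796 = 131250/14919047
take √, sign +1: I = 0.02645905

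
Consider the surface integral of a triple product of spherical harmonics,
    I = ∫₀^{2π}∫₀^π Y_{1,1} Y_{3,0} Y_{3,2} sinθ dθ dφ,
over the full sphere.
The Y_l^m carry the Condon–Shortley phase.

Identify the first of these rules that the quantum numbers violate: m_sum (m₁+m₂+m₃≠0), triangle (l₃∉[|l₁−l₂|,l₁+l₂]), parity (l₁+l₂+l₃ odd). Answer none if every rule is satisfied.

m₁+m₂+m₃ = 1 + 0 + 2 = 3  ✗
triangle: |1−3|=2 ≤ l₃=3 ≤ 1+3=4
parity: l₁+l₂+l₃ = 7 is odd

m_sum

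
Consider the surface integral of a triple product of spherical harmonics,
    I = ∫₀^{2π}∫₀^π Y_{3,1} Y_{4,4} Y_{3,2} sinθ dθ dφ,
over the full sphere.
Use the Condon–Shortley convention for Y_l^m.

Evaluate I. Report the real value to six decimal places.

0.000000

Σmᵢ = 7 ≠ 0, so the φ-integral vanishes; I = 0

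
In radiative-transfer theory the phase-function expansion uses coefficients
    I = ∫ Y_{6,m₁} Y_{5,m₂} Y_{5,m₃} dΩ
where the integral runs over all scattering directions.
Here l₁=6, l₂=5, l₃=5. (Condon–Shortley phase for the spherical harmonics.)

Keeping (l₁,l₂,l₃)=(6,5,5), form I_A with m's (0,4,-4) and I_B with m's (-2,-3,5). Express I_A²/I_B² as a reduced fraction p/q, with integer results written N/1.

l's match ⇒ only the (l;m) 3-j factors differ between A and B.
A: triangle coeff Δ(6,5,5) = 1/28588560; Σ_t [5,6]: t=5:−1/345600 t=6:+1/3110400 = -1/388800; (3j)²=192/12155 [(6 5 5; 0 4 -4)], sign=+1
B: triangle coeff Δ(6,5,5) = 1/28588560; Σ_t [2,2]: t=2:+1/829440 = 1/829440; (3j)²=35/2431 [(6 5 5; -2 -3 5)], sign=+1
I_A²/I_B² = (192/12155)/(35/2431) = 192/175

192/175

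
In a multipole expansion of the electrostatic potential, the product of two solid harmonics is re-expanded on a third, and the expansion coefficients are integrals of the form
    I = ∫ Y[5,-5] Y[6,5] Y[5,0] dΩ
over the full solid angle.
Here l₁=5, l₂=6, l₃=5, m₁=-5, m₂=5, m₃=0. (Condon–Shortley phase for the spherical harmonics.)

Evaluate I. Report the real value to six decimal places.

-0.152641

m-sum 0 ✓  L=16 even ✓  1≤5≤11 ✓
Π(2lᵢ+1) = 11×13×11 = 1573
triangle coeff Δ(5,6,5) = 1/28588560
Σ_t [1,5]: t=1:−1/345600 t=2:+1/13824 t=3:−1/5184 t=4:+1/13824 t=5:−1/345600 = -7/129600
(3j)²=80/7293 [(5 6 5; 0 0 0)], sign=+1
Σ_t [6,6]: t=6:+1/2073600 = 1/2073600
(3j)²=15/884 [(5 6 5; -5 5 0)], sign=-1
⇒ 4πI² = 1100/3757
I = (-1)√(1100/3757/(4π)) = -0.15264086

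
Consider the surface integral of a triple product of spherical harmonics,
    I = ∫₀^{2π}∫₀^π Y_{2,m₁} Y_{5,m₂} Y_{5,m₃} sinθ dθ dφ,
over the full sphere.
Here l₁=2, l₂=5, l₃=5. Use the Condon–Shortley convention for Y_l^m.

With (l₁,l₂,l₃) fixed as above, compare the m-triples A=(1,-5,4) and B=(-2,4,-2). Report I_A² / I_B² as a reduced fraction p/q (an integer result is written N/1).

l's match ⇒ only the (l;m) 3-j factors differ between A and B.
A: triangle coeff Δ(2,5,5) = 1/38610; Σ_t [0,0]: t=0:+1/80640 = 1/80640; (3j)²=9/286 [(2 5 5; 1 -5 4)], sign=-1
B: triangle coeff Δ(2,5,5) = 1/38610; Σ_t [2,2]: t=2:+1/20160 = 1/20160; (3j)²=12/715 [(2 5 5; -2 4 -2)], sign=-1
I_A²/I_B² = (9/286)/(12/715) = 15/8

15/8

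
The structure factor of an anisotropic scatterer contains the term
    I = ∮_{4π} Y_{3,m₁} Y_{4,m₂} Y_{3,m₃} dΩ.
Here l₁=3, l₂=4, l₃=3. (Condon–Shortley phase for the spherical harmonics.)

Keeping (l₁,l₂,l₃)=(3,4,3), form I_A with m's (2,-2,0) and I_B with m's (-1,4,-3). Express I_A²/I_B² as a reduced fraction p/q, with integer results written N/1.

l's match ⇒ only the (l;m) 3-j factors differ between A and B.
A: triangle coeff Δ(3,4,3) = 1/34650; Σ_t [0,1]: t=0:+1/96 t=1:−1/72 = -1/288; (3j)²=1/462 [(3 4 3; 2 -2 0)], sign=+1
B: triangle coeff Δ(3,4,3) = 1/34650; Σ_t [4,4]: t=4:+1/1152 = 1/1152; (3j)²=1/33 [(3 4 3; -1 4 -3)], sign=+1
I_A²/I_B² = (1/462)/(1/33) = 1/14

1/14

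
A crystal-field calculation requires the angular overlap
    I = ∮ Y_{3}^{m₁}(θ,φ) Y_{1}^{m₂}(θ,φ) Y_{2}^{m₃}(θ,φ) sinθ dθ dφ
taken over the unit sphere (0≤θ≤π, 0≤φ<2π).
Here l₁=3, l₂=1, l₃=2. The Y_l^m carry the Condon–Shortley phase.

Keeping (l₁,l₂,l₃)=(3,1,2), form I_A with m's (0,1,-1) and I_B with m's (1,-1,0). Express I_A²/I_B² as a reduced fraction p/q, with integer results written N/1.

1/2

Shared (l₁,l₂,l₃)=(3,1,2): N and (l;000)² cancel in I_A²/I_B².
A: Δ = 2!·4!·0!/7! = 1/105; Racah Σ t=2..2: t=2:+1/12 = 1/12; ⇒ 3j(3 1 2; 0 1 -1)² = 1/35, sgn -1
B: Δ = 2!·4!·0!/7! = 1/105; Racah Σ t=0..0: t=0:+1/8 = 1/8; ⇒ 3j(3 1 2; 1 -1 0)² = 2/35, sgn +1
I_A²/I_B² = (1/35)/(2/35) = 1/2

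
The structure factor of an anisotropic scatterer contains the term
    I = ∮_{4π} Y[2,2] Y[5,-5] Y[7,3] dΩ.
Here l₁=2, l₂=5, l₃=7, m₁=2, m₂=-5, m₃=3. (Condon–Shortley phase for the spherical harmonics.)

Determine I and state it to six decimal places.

-0.011332

Checks pass: Σm=0; 14 even; l₃=7∈[3,7].
(2·2+1)(2·5+1)(2·7+1) = 825
Δ: 0! 4! 10! / 15! → 1/15015
sum: t=0:+1/57600 = 1/57600
3j²(2 5 7; 0 0 0) = Δ·Π!·Σ² = 21/715  (sign -1)
sum: t=0:+1/87091200 = 1/87091200
3j²(2 5 7; 2 -5 3) = Δ·Π!·Σ² = 1/15015  (sign +1)
combine: 4πI² = 825·21/715·1/15015 = 3/1859
take √, sign -1: I = -0.01133225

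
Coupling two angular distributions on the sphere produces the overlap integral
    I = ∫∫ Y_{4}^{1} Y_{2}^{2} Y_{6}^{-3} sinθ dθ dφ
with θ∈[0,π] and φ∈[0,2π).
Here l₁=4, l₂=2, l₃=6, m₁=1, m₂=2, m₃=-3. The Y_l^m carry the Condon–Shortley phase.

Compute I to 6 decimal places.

-0.178526

Rules hold: Σm=0, L=12 even, 2≤6≤6.
N = 9·5·13 = 585
Δ = 0!·8!·4!/13! = 1/6435
Racah Σ t=0..0: t=0:+1/2304 = 1/2304
⇒ 3j(4 2 6; 0 0 0)² = 5/143, sgn +1
Racah Σ t=0..0: t=0:+1/17280 = 1/17280
⇒ 3j(4 2 6; 1 2 -3)² = 14/715, sgn -1
4πI² = N·(3j₀)²·(3jₘ)² = 630/1573
I = -1·√(0.400509/4π) = -0.17852580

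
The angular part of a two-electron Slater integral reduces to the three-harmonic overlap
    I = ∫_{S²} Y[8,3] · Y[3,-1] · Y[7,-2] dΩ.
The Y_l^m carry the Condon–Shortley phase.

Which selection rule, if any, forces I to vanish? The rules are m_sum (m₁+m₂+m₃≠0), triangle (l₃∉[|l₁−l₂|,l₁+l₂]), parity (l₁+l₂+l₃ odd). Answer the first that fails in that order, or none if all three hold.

m₁+m₂+m₃ = 3 − 1 − 2 = 0  ✓
triangle: |8−3|=5 ≤ l₃=7 ≤ 8+3=11  ✓
parity: l₁+l₂+l₃ = 18 is even  ✓

none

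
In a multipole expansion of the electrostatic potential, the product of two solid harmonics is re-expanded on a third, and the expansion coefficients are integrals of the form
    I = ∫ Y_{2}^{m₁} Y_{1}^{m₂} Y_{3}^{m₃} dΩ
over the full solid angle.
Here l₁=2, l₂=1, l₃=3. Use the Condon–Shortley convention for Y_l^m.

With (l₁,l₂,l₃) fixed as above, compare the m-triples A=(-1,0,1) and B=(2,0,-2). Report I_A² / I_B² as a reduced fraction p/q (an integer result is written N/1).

Shared (l₁,l₂,l₃)=(2,1,3): N and (l;000)² cancel in I_A²/I_B².
A: Δ = 0!·4!·2!/7! = 1/105; Racah Σ t=0..0: t=0:+1/6 = 1/6; ⇒ 3j(2 1 3; -1 0 1)² = 8/105, sgn +1
B: Δ = 0!·4!·2!/7! = 1/105; Racah Σ t=0..0: t=0:+1/24 = 1/24; ⇒ 3j(2 1 3; 2 0 -2)² = 1/21, sgn -1
I_A²/I_B² = (8/105)/(1/21) = 8/5

8/5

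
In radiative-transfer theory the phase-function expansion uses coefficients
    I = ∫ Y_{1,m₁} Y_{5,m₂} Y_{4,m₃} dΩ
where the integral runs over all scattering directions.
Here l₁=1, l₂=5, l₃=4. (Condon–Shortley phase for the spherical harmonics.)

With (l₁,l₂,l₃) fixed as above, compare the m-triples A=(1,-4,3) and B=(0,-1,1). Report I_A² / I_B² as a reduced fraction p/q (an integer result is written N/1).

3/2

Shared (l₁,l₂,l₃)=(1,5,4): N and (l;000)² cancel in I_A²/I_B².
A: Δ = 2!·0!·8!/11! = 1/495; Racah Σ t=0..0: t=0:+1/10080 = 1/10080; ⇒ 3j(1 5 4; 1 -4 3)² = 4/55, sgn -1
B: Δ = 2!·0!·8!/11! = 1/495; Racah Σ t=1..1: t=1:−1/720 = -1/720; ⇒ 3j(1 5 4; 0 -1 1)² = 8/165, sgn +1
I_A²/I_B² = (4/55)/(8/165) = 3/2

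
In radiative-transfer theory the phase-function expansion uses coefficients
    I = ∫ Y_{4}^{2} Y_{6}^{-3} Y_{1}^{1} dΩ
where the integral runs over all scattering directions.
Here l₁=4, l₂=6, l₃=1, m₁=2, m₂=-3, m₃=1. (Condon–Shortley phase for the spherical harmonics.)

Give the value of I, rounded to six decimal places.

0.000000

|4−6|≤1≤4+6 violated ⇒ I = 0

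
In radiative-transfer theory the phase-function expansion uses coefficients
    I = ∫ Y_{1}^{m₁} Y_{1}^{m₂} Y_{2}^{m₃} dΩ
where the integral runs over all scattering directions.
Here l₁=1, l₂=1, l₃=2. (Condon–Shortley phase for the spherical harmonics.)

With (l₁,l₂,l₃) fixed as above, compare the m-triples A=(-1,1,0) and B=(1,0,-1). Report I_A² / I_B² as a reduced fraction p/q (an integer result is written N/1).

Shared (l₁,l₂,l₃)=(1,1,2): N and (l;000)² cancel in I_A²/I_B².
A: Δ = 0!·2!·2!/5! = 1/30; Racah Σ t=0..0: t=0:+1/4 = 1/4; ⇒ 3j(1 1 2; -1 1 0)² = 1/30, sgn +1
B: Δ = 0!·2!·2!/5! = 1/30; Racah Σ t=0..0: t=0:+1/2 = 1/2; ⇒ 3j(1 1 2; 1 0 -1)² = 1/10, sgn -1
I_A²/I_B² = (1/30)/(1/10) = 1/3

1/3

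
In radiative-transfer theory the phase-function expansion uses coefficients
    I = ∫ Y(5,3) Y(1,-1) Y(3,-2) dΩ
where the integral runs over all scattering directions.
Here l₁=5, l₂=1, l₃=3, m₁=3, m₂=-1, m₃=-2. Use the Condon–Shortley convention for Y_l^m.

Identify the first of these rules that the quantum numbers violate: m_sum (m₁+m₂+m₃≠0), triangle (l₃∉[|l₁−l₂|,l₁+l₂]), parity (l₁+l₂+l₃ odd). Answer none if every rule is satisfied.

Σmᵢ = 0  ✓
l₃∈[|l₁−l₂|,l₁+l₂]=[4,6], have l₃=3  ✗
Σlᵢ = 9 ⇒ odd

triangle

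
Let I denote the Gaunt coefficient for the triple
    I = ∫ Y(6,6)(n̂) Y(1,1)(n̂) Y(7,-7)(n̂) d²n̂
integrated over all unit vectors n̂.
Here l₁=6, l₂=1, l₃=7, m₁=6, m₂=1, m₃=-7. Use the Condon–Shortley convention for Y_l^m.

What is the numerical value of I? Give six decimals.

-0.333779

m-sum 0 ✓  L=14 even ✓  5≤7≤7 ✓
Π(2lᵢ+1) = 13×3×15 = 585
triangle coeff Δ(6,1,7) = 1/1365
Σ_t [0,0]: t=0:+1/518400 = 1/518400
(3j)²=7/195 [(6 1 7; 0 0 0)], sign=-1
Σ_t [0,0]: t=0:+1/958003200 = 1/958003200
(3j)²=1/15 [(6 1 7; 6 1 -7)], sign=+1
⇒ 4πI² = 7/5
I = (-1)√(7/5/(4π)) = -0.33377906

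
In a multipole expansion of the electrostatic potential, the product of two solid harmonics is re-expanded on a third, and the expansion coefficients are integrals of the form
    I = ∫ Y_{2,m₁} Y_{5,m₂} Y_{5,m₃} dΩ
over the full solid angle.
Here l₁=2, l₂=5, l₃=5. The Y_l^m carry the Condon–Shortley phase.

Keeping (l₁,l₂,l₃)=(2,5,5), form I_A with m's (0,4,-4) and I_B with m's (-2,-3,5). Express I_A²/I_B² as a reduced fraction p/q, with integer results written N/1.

Shared (l₁,l₂,l₃)=(2,5,5): N and (l;000)² cancel in I_A²/I_B².
A: Δ = 2!·2!·8!/13! = 1/38610; Racah Σ t=1..2: t=1:−1/40320 t=2:+1/20160 = 1/40320; ⇒ 3j(2 5 5; 0 4 -4)² = 6/715, sgn -1
B: Δ = 2!·2!·8!/13! = 1/38610; Racah Σ t=2..2: t=2:+1/161280 = 1/161280; ⇒ 3j(2 5 5; -2 -3 5)² = 1/143, sgn +1
I_A²/I_B² = (6/715)/(1/143) = 6/5

6/5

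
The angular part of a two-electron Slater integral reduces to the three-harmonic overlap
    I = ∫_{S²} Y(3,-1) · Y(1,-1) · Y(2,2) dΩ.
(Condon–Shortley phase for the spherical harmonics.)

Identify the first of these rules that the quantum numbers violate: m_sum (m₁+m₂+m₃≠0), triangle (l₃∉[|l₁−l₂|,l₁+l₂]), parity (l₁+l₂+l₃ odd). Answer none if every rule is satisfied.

Σmᵢ = 0  ✓
l₃∈[|l₁−l₂|,l₁+l₂]=[2,4], have l₃=2  ✓
Σlᵢ = 6 ⇒ even  ✓

none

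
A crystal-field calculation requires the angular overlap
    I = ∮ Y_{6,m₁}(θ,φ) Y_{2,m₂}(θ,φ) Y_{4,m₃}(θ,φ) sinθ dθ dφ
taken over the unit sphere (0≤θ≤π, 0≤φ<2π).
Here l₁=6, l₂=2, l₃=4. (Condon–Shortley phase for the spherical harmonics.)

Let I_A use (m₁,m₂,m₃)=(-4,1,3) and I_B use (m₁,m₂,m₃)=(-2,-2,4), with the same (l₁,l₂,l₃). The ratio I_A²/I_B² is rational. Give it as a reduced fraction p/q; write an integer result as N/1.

240/1

Same 6,2,4: normalisation and zero-m 3j drop out of the ratio.
A: Δ: 4! 8! 0! / 13! → 1/6435; sum: t=3:−1/30240 = -1/30240; 3j²(6 2 4; -4 1 3) = Δ·Π!·Σ² = 16/429  (sign +1)
B: Δ: 4! 8! 0! / 13! → 1/6435; sum: t=0:+1/967680 = 1/967680; 3j²(6 2 4; -2 -2 4) = Δ·Π!·Σ² = 1/6435  (sign +1)
I_A²/I_B² = (16/429)/(1/6435) = 240/1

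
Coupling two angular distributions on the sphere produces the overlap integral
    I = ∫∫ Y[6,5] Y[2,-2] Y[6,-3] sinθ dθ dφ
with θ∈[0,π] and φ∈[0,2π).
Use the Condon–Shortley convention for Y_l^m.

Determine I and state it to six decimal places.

0.120286

Rules hold: Σm=0, L=14 even, 4≤6≤8.
N = 13·5·13 = 845
Δ = 2!·10!·2!/15! = 1/90090
Racah Σ t=0..2: t=0:+1/69120 t=1:−1/14400 t=2:+1/69120 = -7/172800
⇒ 3j(6 2 6; 0 0 0)² = 14/715, sgn -1
Racah Σ t=0..0: t=0:+1/1451520 = 1/1451520
⇒ 3j(6 2 6; 5 -2 -3)² = 1/91, sgn -1
4πI² = N·(3j₀)²·(3jₘ)² = 2/11
I = +1·√(0.181818/4π) = 0.12028562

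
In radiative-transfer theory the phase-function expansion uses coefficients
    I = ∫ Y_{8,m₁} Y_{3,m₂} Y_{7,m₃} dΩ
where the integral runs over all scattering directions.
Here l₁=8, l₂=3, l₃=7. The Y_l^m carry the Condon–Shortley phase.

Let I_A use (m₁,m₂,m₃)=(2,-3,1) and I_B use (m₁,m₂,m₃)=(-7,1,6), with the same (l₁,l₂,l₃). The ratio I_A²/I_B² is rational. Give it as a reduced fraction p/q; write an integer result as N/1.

1260/169

l's match ⇒ only the (l;m) 3-j factors differ between A and B.
A: triangle coeff Δ(8,3,7) = 1/5290740; Σ_t [0,0]: t=0:+1/24883200 = 1/24883200; (3j)²=70/4199 [(8 3 7; 2 -3 1)], sign=+1
B: triangle coeff Δ(8,3,7) = 1/5290740; Σ_t [3,4]: t=3:−1/2874009600 t=4:+1/1916006400 = 1/5748019200; (3j)²=13/5814 [(8 3 7; -7 1 6)], sign=-1
I_A²/I_B² = (70/4199)/(13/5814) = 1260/169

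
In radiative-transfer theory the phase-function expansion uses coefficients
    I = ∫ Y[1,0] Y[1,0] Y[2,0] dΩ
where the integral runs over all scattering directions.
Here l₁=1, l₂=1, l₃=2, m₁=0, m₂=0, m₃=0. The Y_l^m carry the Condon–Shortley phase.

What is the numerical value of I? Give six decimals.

0.252313

m-sum 0 ✓  L=4 even ✓  0≤2≤2 ✓
Π(2lᵢ+1) = 3×3×5 = 45
triangle coeff Δ(1,1,2) = 1/30
Σ_t [0,0]: t=0:+1/1 = 1/1
(3j)²=2/15 [(1 1 2; 0 0 0)], sign=+1
(m-triple is (0,0,0) — same symbol as above.)
⇒ 4πI² = 4/5
I = (+1)√(4/5/(4π)) = 0.25231325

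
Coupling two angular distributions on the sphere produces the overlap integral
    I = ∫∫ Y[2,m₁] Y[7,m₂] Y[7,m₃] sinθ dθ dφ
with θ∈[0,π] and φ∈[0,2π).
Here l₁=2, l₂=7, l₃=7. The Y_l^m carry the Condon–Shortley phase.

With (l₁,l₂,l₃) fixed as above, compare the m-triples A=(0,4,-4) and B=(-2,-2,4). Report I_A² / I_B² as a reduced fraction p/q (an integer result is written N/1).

16/825

l's match ⇒ only the (l;m) 3-j factors differ between A and B.
A: triangle coeff Δ(2,7,7) = 1/185640; Σ_t [0,2]: t=0:+1/159667200 t=1:−1/7257600 t=2:+1/8709120 = -1/59875200; (3j)²=8/23205 [(2 7 7; 0 4 -4)], sign=+1
B: triangle coeff Δ(2,7,7) = 1/185640; Σ_t [2,2]: t=2:+1/8709120 = 1/8709120; (3j)²=55/3094 [(2 7 7; -2 -2 4)], sign=-1
I_A²/I_B² = (8/23205)/(55/3094) = 16/825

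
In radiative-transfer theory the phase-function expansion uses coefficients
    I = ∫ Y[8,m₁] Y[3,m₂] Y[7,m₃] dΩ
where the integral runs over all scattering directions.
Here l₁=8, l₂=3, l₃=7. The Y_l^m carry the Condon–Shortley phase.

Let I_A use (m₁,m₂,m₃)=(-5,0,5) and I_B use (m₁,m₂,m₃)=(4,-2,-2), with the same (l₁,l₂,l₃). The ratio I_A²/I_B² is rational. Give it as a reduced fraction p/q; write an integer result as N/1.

37479/1375

l's match ⇒ only the (l;m) 3-j factors differ between A and B.
A: triangle coeff Δ(8,3,7) = 1/5290740; Σ_t [1,3]: t=1:−1/5748019200 t=2:+1/159667200 t=3:−1/87091200 = -31/5748019200; (3j)²=961/135660 [(8 3 7; -5 0 5)], sign=-1
B: triangle coeff Δ(8,3,7) = 1/5290740; Σ_t [0,1]: t=0:+1/23224320 t=1:−1/26127360 = 1/209018880; (3j)²=275/1058148 [(8 3 7; 4 -2 -2)], sign=-1
I_A²/I_B² = (961/135660)/(275/1058148) = 37479/1375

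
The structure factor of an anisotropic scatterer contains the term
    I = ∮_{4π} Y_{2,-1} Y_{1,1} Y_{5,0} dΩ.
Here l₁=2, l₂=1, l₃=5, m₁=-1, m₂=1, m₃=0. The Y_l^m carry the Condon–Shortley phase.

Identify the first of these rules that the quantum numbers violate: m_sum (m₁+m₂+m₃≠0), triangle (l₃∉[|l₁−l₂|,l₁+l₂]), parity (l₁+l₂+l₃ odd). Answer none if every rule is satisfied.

triangle

m₁+m₂+m₃ = -1 + 1 + 0 = 0  ✓
triangle: |2−1|=1 ≤ l₃=5 ≤ 2+1=3  ✗
parity: l₁+l₂+l₃ = 8 is even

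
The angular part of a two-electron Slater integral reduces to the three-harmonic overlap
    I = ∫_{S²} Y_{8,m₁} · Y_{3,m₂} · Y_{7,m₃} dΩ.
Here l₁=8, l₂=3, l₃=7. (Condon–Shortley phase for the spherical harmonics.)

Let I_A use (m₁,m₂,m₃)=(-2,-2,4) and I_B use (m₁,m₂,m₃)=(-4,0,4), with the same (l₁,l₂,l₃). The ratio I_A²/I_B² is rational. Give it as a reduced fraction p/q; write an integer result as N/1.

Shared (l₁,l₂,l₃)=(8,3,7): N and (l;000)² cancel in I_A²/I_B².
A: Δ = 4!·12!·2!/19! = 1/5290740; Racah Σ t=0..1: t=0:+1/174182400 t=1:−1/26127360 = -17/522547200; ⇒ 3j(8 3 7; -2 -2 4)² = 935/62244, sgn +1
B: Δ = 4!·12!·2!/19! = 1/5290740; Racah Σ t=1..3: t=1:−1/479001600 t=2:+1/29030400 t=3:−1/26127360 = -17/2874009600; ⇒ 3j(8 3 7; -4 0 4)² = 17/25935, sgn +1
I_A²/I_B² = (935/62244)/(17/25935) = 275/12

275/12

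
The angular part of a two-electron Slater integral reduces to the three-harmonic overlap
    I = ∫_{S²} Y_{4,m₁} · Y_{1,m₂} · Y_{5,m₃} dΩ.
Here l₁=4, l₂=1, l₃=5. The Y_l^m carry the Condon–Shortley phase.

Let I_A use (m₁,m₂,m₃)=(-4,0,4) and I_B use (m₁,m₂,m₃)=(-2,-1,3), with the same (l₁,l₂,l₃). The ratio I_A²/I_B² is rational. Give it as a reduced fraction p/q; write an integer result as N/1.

9/28

Same 4,1,5: normalisation and zero-m 3j drop out of the ratio.
A: Δ: 0! 8! 2! / 11! → 1/495; sum: t=0:+1/40320 = 1/40320; 3j²(4 1 5; -4 0 4) = Δ·Π!·Σ² = 1/55  (sign -1)
B: Δ: 0! 8! 2! / 11! → 1/495; sum: t=0:+1/2880 = 1/2880; 3j²(4 1 5; -2 -1 3) = Δ·Π!·Σ² = 28/495  (sign +1)
I_A²/I_B² = (1/55)/(28/495) = 9/28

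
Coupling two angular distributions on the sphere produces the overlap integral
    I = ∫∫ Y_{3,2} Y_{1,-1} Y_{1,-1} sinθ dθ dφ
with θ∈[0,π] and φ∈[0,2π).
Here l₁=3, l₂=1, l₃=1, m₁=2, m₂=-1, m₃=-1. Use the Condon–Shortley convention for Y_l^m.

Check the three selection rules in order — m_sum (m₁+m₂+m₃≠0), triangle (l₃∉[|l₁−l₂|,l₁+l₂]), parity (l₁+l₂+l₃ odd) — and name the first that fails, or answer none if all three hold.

m₁+m₂+m₃ = 2 − 1 − 1 = 0  ✓
triangle: |3−1|=2 ≤ l₃=1 ≤ 3+1=4  ✗
parity: l₁+l₂+l₃ = 5 is odd

triangle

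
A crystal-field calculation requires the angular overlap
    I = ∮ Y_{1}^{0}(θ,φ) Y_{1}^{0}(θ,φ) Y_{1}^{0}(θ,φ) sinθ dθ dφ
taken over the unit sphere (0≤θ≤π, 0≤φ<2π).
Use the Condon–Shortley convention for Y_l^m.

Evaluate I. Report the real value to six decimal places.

0.000000

l₁+l₂+l₃=3 is odd: 3j(l;000)=0 ⇒ I=0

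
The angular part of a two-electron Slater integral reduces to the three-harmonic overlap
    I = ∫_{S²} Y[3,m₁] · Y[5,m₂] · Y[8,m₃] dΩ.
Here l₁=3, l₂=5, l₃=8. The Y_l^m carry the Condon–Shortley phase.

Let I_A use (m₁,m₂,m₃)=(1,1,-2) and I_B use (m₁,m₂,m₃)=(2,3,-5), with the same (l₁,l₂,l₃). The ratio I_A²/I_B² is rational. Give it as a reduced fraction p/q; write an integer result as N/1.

Same 3,5,8: normalisation and zero-m 3j drop out of the ratio.
A: Δ: 0! 6! 10! / 17! → 1/136136; sum: t=0:+1/829440 = 1/829440; 3j²(3 5 8; 1 1 -2) = Δ·Π!·Σ² = 225/9724  (sign +1)
B: Δ: 0! 6! 10! / 17! → 1/136136; sum: t=0:+1/9676800 = 1/9676800; 3j²(3 5 8; 2 3 -5) = Δ·Π!·Σ² = 27/952  (sign -1)
I_A²/I_B² = (225/9724)/(27/952) = 350/429

350/429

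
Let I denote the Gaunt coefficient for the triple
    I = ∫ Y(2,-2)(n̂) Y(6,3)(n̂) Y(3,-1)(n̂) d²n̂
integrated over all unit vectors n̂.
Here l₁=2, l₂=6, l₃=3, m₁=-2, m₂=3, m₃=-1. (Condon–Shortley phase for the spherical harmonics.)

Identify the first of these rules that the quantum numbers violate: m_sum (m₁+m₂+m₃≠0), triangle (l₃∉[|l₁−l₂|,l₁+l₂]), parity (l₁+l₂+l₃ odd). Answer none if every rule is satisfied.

triangle

m₁+m₂+m₃ = -2 + 3 − 1 = 0  ✓
triangle: |2−6|=4 ≤ l₃=3 ≤ 2+6=8  ✗
parity: l₁+l₂+l₃ = 11 is odd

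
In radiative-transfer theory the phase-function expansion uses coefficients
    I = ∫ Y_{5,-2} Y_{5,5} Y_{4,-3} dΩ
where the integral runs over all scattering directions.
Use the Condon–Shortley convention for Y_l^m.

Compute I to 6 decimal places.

Checks pass: Σm=0; 14 even; l₃=4∈[0,10].
(2·5+1)(2·5+1)(2·4+1) = 1089
Δ: 6! 4! 4! / 15! → 1/3153150
sum: t=1:−1/69120 t=2:+1/1728 t=3:−1/576 t=4:+1/1728 t=5:−1/69120 = -7/11520
3j²(5 5 4; 0 0 0) = Δ·Π!·Σ² = 2/143  (sign -1)
sum: t=6:+1/103680 = 1/103680
3j²(5 5 4; -2 5 -3) = Δ·Π!·Σ² = 7/429  (sign -1)
combine: 4πI² = 1089·2/143·7/429 = 42/169
take √, sign +1: I = 0.14062948

0.140629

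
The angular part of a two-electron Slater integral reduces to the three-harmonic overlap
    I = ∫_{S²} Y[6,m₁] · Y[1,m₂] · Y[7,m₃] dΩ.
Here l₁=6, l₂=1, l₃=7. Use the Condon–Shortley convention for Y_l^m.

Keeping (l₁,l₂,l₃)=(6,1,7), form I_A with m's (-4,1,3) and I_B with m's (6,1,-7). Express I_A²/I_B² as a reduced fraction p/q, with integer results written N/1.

6/91

l's match ⇒ only the (l;m) 3-j factors differ between A and B.
A: triangle coeff Δ(6,1,7) = 1/1365; Σ_t [0,0]: t=0:+1/14515200 = 1/14515200; (3j)²=2/455 [(6 1 7; -4 1 3)], sign=+1
B: triangle coeff Δ(6,1,7) = 1/1365; Σ_t [0,0]: t=0:+1/958003200 = 1/958003200; (3j)²=1/15 [(6 1 7; 6 1 -7)], sign=+1
I_A²/I_B² = (2/455)/(1/15) = 6/91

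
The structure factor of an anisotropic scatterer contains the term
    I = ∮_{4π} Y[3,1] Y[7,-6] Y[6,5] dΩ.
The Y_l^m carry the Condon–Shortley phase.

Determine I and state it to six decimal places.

Checks pass: Σm=0; 16 even; l₃=6∈[4,10].
(2·3+1)(2·7+1)(2·6+1) = 1365
Δ: 4! 2! 10! / 17! → 1/2042040
sum: t=1:−1/207360 t=2:+1/57600 t=3:−1/207360 = 1/129600
3j²(3 7 6; 0 0 0) = Δ·Π!·Σ² = 168/12155  (sign +1)
sum: t=0:+1/17418240 t=1:−1/21772800 = 1/87091200
3j²(3 7 6; 1 -6 5) = Δ·Π!·Σ² = 11/14280  (sign -1)
combine: 4πI² = 1365·168/12155·11/14280 = 21/1445
take √, sign -1: I = -0.03400719

-0.034007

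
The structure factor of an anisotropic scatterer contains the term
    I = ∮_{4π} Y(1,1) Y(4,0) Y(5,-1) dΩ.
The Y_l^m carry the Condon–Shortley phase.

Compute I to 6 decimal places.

-0.190188

Checks pass: Σm=0; 10 even; l₃=5∈[3,5].
(2·1+1)(2·4+1)(2·5+1) = 297
Δ: 0! 2! 8! / 11! → 1/495
sum: t=0:+1/576 = 1/576
3j²(1 4 5; 0 0 0) = Δ·Π!·Σ² = 5/99  (sign -1)
sum: t=0:+1/1152 = 1/1152
3j²(1 4 5; 1 0 -1) = Δ·Π!·Σ² = 1/33  (sign +1)
combine: 4πI² = 297·5/99·1/33 = 5/11
take √, sign -1: I = -0.19018827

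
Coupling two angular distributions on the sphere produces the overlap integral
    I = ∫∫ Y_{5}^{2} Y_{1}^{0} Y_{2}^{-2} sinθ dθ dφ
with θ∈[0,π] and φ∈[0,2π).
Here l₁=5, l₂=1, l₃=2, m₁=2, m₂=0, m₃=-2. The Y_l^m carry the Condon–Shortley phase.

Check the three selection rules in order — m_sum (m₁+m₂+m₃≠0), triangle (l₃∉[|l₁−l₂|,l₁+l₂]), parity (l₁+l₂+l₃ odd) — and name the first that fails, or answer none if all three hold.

azimuthal sum: 2 + 0 − 2 = 0  ✓
4 ≤ 2 ≤ 6 (triangle on l)  ✗
L = 5 + 1 + 2 = 8 (even)

triangle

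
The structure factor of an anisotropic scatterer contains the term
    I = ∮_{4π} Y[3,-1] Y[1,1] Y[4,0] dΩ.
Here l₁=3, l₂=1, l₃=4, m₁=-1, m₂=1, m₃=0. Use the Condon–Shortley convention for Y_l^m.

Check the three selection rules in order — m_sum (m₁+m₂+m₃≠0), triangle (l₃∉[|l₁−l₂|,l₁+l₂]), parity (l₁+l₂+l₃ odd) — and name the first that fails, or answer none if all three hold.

none

Σmᵢ = 0  ✓
l₃∈[|l₁−l₂|,l₁+l₂]=[2,4], have l₃=4  ✓
Σlᵢ = 8 ⇒ even  ✓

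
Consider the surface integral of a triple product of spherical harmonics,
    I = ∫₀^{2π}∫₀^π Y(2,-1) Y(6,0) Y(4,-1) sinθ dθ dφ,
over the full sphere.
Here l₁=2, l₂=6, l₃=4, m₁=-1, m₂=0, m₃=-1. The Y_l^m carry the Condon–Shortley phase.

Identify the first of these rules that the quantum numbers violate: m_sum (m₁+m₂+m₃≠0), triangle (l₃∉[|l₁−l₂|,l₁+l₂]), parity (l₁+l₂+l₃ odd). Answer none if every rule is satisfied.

m_sum

m₁+m₂+m₃ = -1 + 0 − 1 = -2  ✗
triangle: |2−6|=4 ≤ l₃=4 ≤ 2+6=8
parity: l₁+l₂+l₃ = 12 is even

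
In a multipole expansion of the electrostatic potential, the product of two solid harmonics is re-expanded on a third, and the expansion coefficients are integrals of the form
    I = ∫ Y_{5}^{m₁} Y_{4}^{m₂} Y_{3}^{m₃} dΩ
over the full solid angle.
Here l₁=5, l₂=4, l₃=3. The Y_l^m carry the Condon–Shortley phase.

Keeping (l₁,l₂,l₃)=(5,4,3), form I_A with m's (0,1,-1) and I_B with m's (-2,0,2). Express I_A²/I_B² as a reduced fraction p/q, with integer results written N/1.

l's match ⇒ only the (l;m) 3-j factors differ between A and B.
A: triangle coeff Δ(5,4,3) = 1/180180; Σ_t [3,5]: t=3:−1/288 t=4:+1/288 t=5:−1/5760 = -1/5760; (3j)²=1/12012 [(5 4 3; 0 1 -1)], sign=-1
B: triangle coeff Δ(5,4,3) = 1/180180; Σ_t [3,4]: t=3:−1/864 t=4:+1/576 = 1/1728; (3j)²=5/1287 [(5 4 3; -2 0 2)], sign=-1
I_A²/I_B² = (1/12012)/(5/1287) = 3/140

3/140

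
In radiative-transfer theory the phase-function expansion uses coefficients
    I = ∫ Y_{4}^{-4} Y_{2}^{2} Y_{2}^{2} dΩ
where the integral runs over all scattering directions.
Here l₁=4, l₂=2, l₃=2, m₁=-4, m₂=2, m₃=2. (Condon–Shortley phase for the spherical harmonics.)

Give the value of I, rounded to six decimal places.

Checks pass: Σm=0; 8 even; l₃=2∈[2,6].
(2·4+1)(2·2+1)(2·2+1) = 225
Δ: 4! 4! 0! / 9! → 1/630
sum: t=2:+1/16 = 1/16
3j²(4 2 2; 0 0 0) = Δ·Π!·Σ² = 2/35  (sign +1)
sum: t=4:+1/576 = 1/576
3j²(4 2 2; -4 2 2) = Δ·Π!·Σ² = 1/9  (sign +1)
combine: 4πI² = 225·2/35·1/9 = 10/7
take √, sign +1: I = 0.33716777

0.337168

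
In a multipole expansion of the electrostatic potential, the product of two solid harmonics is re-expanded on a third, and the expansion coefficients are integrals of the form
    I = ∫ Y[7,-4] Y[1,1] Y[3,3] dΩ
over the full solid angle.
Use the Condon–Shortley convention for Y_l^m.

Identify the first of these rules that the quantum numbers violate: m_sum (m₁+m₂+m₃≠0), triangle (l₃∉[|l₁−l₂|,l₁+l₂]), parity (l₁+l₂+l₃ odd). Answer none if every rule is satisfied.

triangle

azimuthal sum: -4 + 1 + 3 = 0  ✓
6 ≤ 3 ≤ 8 (triangle on l)  ✗
L = 7 + 1 + 3 = 11 (odd)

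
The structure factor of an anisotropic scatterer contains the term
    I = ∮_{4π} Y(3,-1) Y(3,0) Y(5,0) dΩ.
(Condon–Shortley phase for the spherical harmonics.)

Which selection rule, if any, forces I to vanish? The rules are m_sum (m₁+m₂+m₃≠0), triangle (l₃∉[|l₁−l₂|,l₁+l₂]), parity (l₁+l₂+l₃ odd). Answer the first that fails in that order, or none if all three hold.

m_sum

azimuthal sum: -1 + 0 + 0 = -1  ✗
0 ≤ 5 ≤ 6 (triangle on l)
L = 3 + 3 + 5 = 11 (odd)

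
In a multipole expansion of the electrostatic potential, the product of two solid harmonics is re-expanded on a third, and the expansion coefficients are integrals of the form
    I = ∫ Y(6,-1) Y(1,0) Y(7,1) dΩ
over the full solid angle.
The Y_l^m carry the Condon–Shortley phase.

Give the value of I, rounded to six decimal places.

Rules hold: Σm=0, L=14 even, 5≤7≤7.
N = 13·3·15 = 585
Δ = 0!·12!·2!/15! = 1/1365
Racah Σ t=0..0: t=0:+1/518400 = 1/518400
⇒ 3j(6 1 7; 0 0 0)² = 7/195, sgn -1
Racah Σ t=0..0: t=0:+1/604800 = 1/604800
⇒ 3j(6 1 7; -1 0 1)² = 16/455, sgn +1
4πI² = N·(3j₀)²·(3jₘ)² = 48/65
I = -1·√(0.738462/4π) = -0.24241473

-0.242415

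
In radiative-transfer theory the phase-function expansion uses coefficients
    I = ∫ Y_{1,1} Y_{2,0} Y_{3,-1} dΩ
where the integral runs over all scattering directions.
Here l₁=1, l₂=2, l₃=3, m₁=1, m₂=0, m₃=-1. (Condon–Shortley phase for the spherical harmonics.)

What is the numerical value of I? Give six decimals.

Checks pass: Σm=0; 6 even; l₃=3∈[1,3].
(2·1+1)(2·2+1)(2·3+1) = 105
Δ: 0! 2! 4! / 7! → 1/105
sum: t=0:+1/4 = 1/4
3j²(1 2 3; 0 0 0) = Δ·Π!·Σ² = 3/35  (sign -1)
sum: t=0:+1/8 = 1/8
3j²(1 2 3; 1 0 -1) = Δ·Π!·Σ² = 2/35  (sign +1)
combine: 4πI² = 105·3/35·2/35 = 18/35
take √, sign -1: I = -0.20230066

-0.202301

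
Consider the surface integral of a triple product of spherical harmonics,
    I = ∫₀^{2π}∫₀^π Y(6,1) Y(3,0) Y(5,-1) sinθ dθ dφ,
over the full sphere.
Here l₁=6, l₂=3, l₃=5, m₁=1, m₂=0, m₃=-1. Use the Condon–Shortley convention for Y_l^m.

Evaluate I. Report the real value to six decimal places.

-0.123080

m-sum 0 ✓  L=14 even ✓  3≤5≤9 ✓
Π(2lᵢ+1) = 13×7×11 = 1001
triangle coeff Δ(6,3,5) = 1/675675
Σ_t [1,3]: t=1:−1/8640 t=2:+1/2304 t=3:−1/8640 = 7/34560
(3j)²=7/429 [(6 3 5; 0 0 0)], sign=-1
Σ_t [1,3]: t=1:−1/6912 t=2:+1/2880 t=3:−1/17280 = 1/6912
(3j)²=5/429 [(6 3 5; 1 0 -1)], sign=+1
⇒ 4πI² = 245/1287
I = (-1)√(245/1287/(4π)) = -0.12308038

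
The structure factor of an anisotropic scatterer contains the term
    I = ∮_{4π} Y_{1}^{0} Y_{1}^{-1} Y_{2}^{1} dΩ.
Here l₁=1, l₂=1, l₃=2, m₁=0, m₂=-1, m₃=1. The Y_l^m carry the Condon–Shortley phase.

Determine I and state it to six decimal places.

-0.218510

Rules hold: Σm=0, L=4 even, 0≤2≤2.
N = 3·3·5 = 45
Δ = 0!·2!·2!/5! = 1/30
Racah Σ t=0..0: t=0:+1/1 = 1/1
⇒ 3j(1 1 2; 0 0 0)² = 2/15, sgn +1
Racah Σ t=0..0: t=0:+1/2 = 1/2
⇒ 3j(1 1 2; 0 -1 1)² = 1/10, sgn -1
4πI² = N·(3j₀)²·(3jₘ)² = 3/5
I = -1·√(0.6/4π) = -0.21850969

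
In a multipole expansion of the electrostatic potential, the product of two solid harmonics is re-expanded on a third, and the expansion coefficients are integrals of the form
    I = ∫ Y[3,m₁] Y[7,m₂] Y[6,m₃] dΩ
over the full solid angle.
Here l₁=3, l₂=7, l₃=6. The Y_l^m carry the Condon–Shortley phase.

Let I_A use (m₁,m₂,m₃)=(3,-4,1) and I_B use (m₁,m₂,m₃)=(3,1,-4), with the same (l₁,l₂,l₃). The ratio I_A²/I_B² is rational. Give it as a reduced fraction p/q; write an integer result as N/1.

44/9

Same 3,7,6: normalisation and zero-m 3j drop out of the ratio.
A: Δ: 4! 2! 10! / 17! → 1/2042040; sum: t=0:+1/1451520 = 1/1451520; 3j²(3 7 6; 3 -4 1) = Δ·Π!·Σ² = 75/3094  (sign -1)
B: Δ: 4! 2! 10! / 17! → 1/2042040; sum: t=0:+1/3870720 = 1/3870720; 3j²(3 7 6; 3 1 -4) = Δ·Π!·Σ² = 675/136136  (sign +1)
I_A²/I_B² = (75/3094)/(675/136136) = 44/9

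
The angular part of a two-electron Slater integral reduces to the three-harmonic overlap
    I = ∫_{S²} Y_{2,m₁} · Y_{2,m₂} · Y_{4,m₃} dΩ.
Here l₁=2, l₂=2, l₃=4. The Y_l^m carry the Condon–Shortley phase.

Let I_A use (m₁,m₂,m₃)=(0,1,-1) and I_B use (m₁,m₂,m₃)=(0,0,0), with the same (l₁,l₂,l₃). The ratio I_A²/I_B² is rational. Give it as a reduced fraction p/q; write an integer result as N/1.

5/6

Shared (l₁,l₂,l₃)=(2,2,4): N and (l;000)² cancel in I_A²/I_B².
A: Δ = 0!·4!·4!/9! = 1/630; Racah Σ t=0..0: t=0:+1/24 = 1/24; ⇒ 3j(2 2 4; 0 1 -1)² = 1/21, sgn -1
B: Δ = 0!·4!·4!/9! = 1/630; Racah Σ t=0..0: t=0:+1/16 = 1/16; ⇒ 3j(2 2 4; 0 0 0)² = 2/35, sgn +1
I_A²/I_B² = (1/21)/(2/35) = 5/6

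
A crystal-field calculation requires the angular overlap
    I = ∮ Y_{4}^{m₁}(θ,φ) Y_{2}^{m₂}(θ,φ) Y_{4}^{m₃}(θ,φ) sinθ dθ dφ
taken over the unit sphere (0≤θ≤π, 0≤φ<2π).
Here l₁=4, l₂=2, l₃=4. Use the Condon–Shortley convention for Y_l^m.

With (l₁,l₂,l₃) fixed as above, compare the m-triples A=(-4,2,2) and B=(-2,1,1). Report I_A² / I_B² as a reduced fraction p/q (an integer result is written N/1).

56/81

Same 4,2,4: normalisation and zero-m 3j drop out of the ratio.
A: Δ: 2! 6! 2! / 11! → 1/13860; sum: t=2:+1/2880 = 1/2880; 3j²(4 2 4; -4 2 2) = Δ·Π!·Σ² = 2/165  (sign +1)
B: Δ: 2! 6! 2! / 11! → 1/13860; sum: t=1:−1/240 t=2:+1/96 = 1/160; 3j²(4 2 4; -2 1 1) = Δ·Π!·Σ² = 27/1540  (sign -1)
I_A²/I_B² = (2/165)/(27/1540) = 56/81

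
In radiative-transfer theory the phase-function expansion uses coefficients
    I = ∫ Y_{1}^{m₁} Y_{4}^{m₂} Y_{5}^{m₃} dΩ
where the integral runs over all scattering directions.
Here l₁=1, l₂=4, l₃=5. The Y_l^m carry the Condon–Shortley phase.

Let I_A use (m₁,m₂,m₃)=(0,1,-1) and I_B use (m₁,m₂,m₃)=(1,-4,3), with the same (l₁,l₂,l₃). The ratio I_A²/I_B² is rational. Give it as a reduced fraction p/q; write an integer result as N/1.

24/1

Shared (l₁,l₂,l₃)=(1,4,5): N and (l;000)² cancel in I_A²/I_B².
A: Δ = 0!·2!·8!/11! = 1/495; Racah Σ t=0..0: t=0:+1/720 = 1/720; ⇒ 3j(1 4 5; 0 1 -1)² = 8/165, sgn +1
B: Δ = 0!·2!·8!/11! = 1/495; Racah Σ t=0..0: t=0:+1/80640 = 1/80640; ⇒ 3j(1 4 5; 1 -4 3)² = 1/495, sgn +1
I_A²/I_B² = (8/165)/(1/495) = 24/1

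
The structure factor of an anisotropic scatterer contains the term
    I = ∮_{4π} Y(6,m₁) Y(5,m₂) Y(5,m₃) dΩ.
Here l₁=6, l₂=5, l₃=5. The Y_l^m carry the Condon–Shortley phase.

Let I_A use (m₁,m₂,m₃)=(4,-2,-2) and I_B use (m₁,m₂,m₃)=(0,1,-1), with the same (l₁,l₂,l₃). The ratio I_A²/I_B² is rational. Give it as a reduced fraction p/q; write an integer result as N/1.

l's match ⇒ only the (l;m) 3-j factors differ between A and B.
A: triangle coeff Δ(6,5,5) = 1/28588560; Σ_t [0,2]: t=0:+1/207360 t=1:−1/57600 t=2:+1/207360 = -1/129600; (3j)²=168/12155 [(6 5 5; 4 -2 -2)], sign=+1
B: triangle coeff Δ(6,5,5) = 1/28588560; Σ_t [2,6]: t=2:+1/55296 t=3:−1/7776 t=4:+1/9216 t=5:−1/86400 t=6:+1/12441600 = -7/518400; (3j)²=12/12155 [(6 5 5; 0 1 -1)], sign=-1
I_A²/I_B² = (168/12155)/(12/12155) = 14/1

14/1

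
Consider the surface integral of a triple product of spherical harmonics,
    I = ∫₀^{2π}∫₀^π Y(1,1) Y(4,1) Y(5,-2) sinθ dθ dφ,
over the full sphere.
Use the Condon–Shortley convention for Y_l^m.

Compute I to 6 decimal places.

0.225034

Rules hold: Σm=0, L=10 even, 3≤5≤5.
N = 3·9·11 = 297
Δ = 0!·2!·8!/11! = 1/495
Racah Σ t=0..0: t=0:+1/576 = 1/576
⇒ 3j(1 4 5; 0 0 0)² = 5/99, sgn -1
Racah Σ t=0..0: t=0:+1/1440 = 1/1440
⇒ 3j(1 4 5; 1 1 -2)² = 7/165, sgn -1
4πI² = N·(3j₀)²·(3jₘ)² = 7/11
I = +1·√(0.636364/4π) = 0.22503380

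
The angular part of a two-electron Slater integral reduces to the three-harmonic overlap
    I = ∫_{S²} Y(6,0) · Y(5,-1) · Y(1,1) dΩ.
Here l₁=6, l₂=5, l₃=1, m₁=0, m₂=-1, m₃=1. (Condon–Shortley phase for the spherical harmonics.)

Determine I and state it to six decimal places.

0.158246

Checks pass: Σm=0; 12 even; l₃=1∈[1,11].
(2·6+1)(2·5+1)(2·1+1) = 429
Δ: 10! 2! 0! / 13! → 1/858
sum: t=5:−1/14400 = -1/14400
3j²(6 5 1; 0 0 0) = Δ·Π!·Σ² = 6/143  (sign +1)
sum: t=4:+1/34560 = 1/34560
3j²(6 5 1; 0 -1 1) = Δ·Π!·Σ² = 5/286  (sign +1)
combine: 4πI² = 429·6/143·5/286 = 45/143
take √, sign +1: I = 0.15824621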